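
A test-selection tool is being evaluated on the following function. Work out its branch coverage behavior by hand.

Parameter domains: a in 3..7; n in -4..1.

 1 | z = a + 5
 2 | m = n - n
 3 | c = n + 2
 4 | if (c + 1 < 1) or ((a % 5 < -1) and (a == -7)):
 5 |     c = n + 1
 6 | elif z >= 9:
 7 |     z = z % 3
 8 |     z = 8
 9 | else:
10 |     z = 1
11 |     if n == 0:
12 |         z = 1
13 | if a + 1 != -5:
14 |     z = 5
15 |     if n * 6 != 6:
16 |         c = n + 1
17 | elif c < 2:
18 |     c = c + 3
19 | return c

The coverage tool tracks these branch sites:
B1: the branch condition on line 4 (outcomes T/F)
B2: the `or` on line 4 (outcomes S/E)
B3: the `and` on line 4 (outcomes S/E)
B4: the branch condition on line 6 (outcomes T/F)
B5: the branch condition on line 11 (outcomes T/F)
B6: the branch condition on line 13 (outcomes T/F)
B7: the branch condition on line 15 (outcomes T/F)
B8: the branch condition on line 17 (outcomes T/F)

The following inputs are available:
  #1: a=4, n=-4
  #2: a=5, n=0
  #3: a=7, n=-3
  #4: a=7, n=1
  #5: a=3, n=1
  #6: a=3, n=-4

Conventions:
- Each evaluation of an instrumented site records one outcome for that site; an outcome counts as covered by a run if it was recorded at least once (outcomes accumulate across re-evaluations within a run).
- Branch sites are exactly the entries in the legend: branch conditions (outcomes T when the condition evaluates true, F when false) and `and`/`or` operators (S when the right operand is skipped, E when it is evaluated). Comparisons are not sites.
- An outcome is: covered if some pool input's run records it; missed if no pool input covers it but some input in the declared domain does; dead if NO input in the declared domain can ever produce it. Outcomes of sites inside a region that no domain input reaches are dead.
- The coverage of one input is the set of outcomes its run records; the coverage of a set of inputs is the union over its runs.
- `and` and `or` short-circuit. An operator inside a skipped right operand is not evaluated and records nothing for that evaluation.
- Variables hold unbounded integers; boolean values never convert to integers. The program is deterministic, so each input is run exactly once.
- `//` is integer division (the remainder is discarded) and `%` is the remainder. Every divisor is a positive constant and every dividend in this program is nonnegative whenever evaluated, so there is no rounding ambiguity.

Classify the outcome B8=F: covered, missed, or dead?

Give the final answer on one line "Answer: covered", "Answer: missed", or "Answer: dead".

no pool input records B8=F
checking all 30 inputs in the declared domain: B8=F is never recorded -> dead

Answer: dead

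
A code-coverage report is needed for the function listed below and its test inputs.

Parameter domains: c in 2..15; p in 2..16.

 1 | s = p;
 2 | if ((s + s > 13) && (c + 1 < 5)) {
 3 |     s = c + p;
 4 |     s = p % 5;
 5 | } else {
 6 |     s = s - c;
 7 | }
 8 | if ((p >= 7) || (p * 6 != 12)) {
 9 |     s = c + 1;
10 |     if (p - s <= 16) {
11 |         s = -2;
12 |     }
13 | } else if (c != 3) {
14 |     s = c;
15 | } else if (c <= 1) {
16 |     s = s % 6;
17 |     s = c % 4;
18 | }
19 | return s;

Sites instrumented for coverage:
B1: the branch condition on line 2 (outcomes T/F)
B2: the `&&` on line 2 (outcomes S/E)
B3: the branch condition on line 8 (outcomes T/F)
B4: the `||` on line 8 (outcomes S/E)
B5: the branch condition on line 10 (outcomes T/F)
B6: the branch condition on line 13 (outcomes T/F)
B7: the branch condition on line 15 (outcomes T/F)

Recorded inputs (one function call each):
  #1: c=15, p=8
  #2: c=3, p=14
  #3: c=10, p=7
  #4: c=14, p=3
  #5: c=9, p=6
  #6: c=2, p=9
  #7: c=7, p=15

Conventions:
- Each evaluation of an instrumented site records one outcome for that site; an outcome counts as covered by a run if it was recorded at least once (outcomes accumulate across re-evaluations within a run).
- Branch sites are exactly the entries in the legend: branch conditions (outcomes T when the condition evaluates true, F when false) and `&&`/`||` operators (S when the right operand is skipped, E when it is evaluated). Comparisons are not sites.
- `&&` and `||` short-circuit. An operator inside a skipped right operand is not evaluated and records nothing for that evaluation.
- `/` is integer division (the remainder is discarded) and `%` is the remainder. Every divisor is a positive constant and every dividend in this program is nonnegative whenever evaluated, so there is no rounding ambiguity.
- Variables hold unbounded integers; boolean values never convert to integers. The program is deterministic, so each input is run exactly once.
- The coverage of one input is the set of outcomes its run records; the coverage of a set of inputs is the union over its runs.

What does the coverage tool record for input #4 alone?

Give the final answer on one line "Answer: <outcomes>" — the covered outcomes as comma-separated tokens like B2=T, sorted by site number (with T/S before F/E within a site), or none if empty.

Tracing the run of input #4 (c=14, p=3):
  B2->S, B1->F, B4->E, B3->T, B5->T
collecting distinct outcomes: B1=F, B2=S, B3=T, B4=E, B5=T

Answer: B1=F, B2=S, B3=T, B4=E, B5=T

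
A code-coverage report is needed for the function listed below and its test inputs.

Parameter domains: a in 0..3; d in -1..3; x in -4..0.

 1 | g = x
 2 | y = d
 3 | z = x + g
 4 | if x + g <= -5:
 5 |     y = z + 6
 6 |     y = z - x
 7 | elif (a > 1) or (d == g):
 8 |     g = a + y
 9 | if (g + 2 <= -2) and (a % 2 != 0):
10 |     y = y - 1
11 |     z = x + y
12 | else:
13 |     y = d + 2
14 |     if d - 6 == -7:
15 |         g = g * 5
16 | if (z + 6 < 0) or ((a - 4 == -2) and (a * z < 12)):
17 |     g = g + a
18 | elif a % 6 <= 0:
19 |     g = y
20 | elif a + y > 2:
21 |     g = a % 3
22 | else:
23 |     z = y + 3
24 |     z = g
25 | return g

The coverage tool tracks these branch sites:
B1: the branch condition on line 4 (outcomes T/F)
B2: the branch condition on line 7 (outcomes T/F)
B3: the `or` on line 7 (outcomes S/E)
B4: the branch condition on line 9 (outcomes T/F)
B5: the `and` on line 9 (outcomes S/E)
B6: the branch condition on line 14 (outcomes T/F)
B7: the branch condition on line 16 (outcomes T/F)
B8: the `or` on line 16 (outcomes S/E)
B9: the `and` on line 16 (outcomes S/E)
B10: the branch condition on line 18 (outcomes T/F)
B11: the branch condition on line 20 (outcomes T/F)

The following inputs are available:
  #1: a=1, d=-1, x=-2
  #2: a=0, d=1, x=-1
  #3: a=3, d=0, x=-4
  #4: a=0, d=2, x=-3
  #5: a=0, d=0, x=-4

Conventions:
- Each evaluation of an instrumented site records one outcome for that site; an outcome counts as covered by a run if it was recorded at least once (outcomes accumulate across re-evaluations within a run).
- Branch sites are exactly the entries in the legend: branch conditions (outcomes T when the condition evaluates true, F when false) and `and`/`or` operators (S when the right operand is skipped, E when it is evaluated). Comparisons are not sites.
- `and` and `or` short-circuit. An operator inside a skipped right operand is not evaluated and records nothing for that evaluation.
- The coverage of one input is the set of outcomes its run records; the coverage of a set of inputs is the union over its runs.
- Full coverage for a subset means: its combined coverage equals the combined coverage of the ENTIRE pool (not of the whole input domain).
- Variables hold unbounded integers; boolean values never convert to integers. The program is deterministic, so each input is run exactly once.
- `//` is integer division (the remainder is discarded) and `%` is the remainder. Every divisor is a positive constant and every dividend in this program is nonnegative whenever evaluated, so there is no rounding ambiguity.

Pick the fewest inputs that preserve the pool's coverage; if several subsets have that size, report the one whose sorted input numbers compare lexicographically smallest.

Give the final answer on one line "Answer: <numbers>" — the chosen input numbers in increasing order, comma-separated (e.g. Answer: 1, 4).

run #1 (a=1, d=-1, x=-2) records B1=F, B2=F, B3=E, B4=F, B5=S, B6=T, B7=F, B8=E, B9=S, B10=F, B11=F
run #2 (a=0, d=1, x=-1) records B1=F, B2=F, B3=E, B4=F, B5=S, B6=F, B7=F, B8=E, B9=S, B10=T
run #3 (a=3, d=0, x=-4) records B1=T, B4=T, B5=E, B7=T, B8=S
run #4 (a=0, d=2, x=-3) records B1=T, B4=F, B5=S, B6=F, B7=F, B8=E, B9=S, B10=T
run #5 (a=0, d=0, x=-4) records B1=T, B4=F, B5=E, B6=F, B7=T, B8=S
union over all inputs: B1=T, B1=F, B2=F, B3=E, B4=T, B4=F, B5=S, B5=E, B6=T, B6=F, B7=T, B7=F, B8=S, B8=E, B9=S, B10=T, B10=F, B11=F (18 outcomes)
checked all size-1 subsets: none covers 18 outcomes (max 11/18)
checked all size-2 subsets: none covers 18 outcomes (max 16/18)
size 3: inputs {1, 2, 3} cover all 18 outcomes, and no lexicographically smaller subset of this size does

Answer: 1, 2, 3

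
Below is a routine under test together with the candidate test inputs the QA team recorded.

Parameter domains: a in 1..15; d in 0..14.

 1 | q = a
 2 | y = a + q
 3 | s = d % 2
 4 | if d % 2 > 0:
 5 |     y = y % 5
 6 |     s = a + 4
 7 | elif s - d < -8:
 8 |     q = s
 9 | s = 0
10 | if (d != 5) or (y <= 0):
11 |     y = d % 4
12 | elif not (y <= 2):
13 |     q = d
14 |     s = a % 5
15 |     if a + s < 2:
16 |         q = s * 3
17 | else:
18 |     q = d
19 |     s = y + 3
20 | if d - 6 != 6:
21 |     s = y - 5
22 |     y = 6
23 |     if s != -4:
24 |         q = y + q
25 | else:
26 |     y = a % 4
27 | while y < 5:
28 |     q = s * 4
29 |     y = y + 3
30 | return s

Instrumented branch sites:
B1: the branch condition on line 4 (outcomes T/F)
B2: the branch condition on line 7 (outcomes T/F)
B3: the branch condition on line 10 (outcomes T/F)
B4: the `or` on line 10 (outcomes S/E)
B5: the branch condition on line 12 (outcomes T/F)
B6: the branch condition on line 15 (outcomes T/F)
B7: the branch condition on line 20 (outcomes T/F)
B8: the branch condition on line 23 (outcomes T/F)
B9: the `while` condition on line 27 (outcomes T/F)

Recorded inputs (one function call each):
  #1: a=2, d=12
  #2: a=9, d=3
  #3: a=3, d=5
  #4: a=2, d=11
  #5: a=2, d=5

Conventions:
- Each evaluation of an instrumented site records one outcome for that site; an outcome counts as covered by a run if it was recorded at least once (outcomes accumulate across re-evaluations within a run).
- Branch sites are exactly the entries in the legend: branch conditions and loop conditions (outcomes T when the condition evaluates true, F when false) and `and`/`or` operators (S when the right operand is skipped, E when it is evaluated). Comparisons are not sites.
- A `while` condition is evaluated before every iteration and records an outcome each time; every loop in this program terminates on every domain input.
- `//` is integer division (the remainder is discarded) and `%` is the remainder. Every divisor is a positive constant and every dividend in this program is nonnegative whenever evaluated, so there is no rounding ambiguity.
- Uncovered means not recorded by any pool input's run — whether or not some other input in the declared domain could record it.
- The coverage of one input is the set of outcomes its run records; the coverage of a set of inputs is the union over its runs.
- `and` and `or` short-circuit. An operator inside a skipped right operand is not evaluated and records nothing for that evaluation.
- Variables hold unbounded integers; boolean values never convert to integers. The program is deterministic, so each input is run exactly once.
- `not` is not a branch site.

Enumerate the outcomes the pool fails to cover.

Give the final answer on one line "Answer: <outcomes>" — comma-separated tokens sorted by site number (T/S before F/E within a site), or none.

input #1, a=2, d=12: events B1->F, B2->T, B4->S, B3->T, B7->F, B9->T, B9->F; outcomes B1=F, B2=T, B3=T, B4=S, B7=F, B9=T, B9=F
input #2, a=9, d=3: events B1->T, B4->S, B3->T, B7->T, B8->T, B9->F; outcomes B1=T, B3=T, B4=S, B7=T, B8=T, B9=F
input #3, a=3, d=5: events B1->T, B4->E, B3->F, B5->F, B7->T, B8->F, B9->F; outcomes B1=T, B3=F, B4=E, B5=F, B7=T, B8=F, B9=F
input #4, a=2, d=11: events B1->T, B4->S, B3->T, B7->T, B8->T, B9->F; outcomes B1=T, B3=T, B4=S, B7=T, B8=T, B9=F
input #5, a=2, d=5: events B1->T, B4->E, B3->F, B5->T, B6->F, B7->T, B8->T, B9->F; outcomes B1=T, B3=F, B4=E, B5=T, B6=F, B7=T, B8=T, B9=F
union over the pool: B1=T, B1=F, B2=T, B3=T, B3=F, B4=S, B4=E, B5=T, B5=F, B6=F, B7=T, B7=F, B8=T, B8=F, B9=T, B9=F
uncovered (2 of 18): B2=F, B6=T

Answer: B2=F, B6=T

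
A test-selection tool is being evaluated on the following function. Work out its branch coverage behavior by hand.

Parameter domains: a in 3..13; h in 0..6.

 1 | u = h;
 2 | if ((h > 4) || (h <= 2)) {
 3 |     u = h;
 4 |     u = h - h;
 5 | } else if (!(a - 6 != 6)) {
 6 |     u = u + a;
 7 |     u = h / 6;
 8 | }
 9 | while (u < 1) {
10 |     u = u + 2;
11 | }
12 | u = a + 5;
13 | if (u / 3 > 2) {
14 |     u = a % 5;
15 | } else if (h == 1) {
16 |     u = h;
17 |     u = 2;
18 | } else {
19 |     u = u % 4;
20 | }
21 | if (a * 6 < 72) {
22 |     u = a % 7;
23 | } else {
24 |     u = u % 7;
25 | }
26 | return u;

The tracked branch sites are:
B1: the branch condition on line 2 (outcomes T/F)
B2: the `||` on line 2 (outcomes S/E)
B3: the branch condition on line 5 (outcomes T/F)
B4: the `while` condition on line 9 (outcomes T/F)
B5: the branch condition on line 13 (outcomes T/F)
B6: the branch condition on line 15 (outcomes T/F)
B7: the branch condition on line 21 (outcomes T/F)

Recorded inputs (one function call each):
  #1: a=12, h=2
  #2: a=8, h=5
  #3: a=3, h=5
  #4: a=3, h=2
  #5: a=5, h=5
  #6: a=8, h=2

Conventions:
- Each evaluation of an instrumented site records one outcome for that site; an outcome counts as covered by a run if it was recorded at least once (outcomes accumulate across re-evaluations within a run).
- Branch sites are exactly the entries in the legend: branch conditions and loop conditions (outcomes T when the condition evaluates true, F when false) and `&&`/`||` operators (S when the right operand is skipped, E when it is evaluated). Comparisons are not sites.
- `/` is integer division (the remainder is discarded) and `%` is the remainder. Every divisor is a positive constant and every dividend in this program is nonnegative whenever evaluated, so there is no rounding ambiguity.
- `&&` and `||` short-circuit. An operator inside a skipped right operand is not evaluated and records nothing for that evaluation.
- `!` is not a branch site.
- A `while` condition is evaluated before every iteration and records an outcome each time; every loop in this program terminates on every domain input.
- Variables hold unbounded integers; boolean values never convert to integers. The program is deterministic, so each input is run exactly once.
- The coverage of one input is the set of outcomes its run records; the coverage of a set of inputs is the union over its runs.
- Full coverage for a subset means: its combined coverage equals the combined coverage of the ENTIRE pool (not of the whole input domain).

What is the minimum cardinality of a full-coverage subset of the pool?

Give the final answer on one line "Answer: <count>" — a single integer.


test 1 (a=12, h=2) fires B2->E, B1->T, B4->T, B4->F, B5->T, B7->F; hits B1=T, B2=E, B4=T, B4=F, B5=T, B7=F
test 2 (a=8, h=5) fires B2->S, B1->T, B4->T, B4->F, B5->T, B7->T; hits B1=T, B2=S, B4=T, B4=F, B5=T, B7=T
test 3 (a=3, h=5) fires B2->S, B1->T, B4->T, B4->F, B5->F, B6->F, B7->T; hits B1=T, B2=S, B4=T, B4=F, B5=F, B6=F, B7=T
test 4 (a=3, h=2) fires B2->E, B1->T, B4->T, B4->F, B5->F, B6->F, B7->T; hits B1=T, B2=E, B4=T, B4=F, B5=F, B6=F, B7=T
test 5 (a=5, h=5) fires B2->S, B1->T, B4->T, B4->F, B5->T, B7->T; hits B1=T, B2=S, B4=T, B4=F, B5=T, B7=T
test 6 (a=8, h=2) fires B2->E, B1->T, B4->T, B4->F, B5->T, B7->T; hits B1=T, B2=E, B4=T, B4=F, B5=T, B7=T
pool-wide coverage (10 outcomes): B1=T, B2=S, B2=E, B4=T, B4=F, B5=T, B5=F, B6=F, B7=T, B7=F
checked all size-1 subsets: none covers 10 outcomes (max 7/10)
at size 2, {1, 3} reaches all 10 outcomes; every lexicographically earlier size-2 subset fails
Answer: 2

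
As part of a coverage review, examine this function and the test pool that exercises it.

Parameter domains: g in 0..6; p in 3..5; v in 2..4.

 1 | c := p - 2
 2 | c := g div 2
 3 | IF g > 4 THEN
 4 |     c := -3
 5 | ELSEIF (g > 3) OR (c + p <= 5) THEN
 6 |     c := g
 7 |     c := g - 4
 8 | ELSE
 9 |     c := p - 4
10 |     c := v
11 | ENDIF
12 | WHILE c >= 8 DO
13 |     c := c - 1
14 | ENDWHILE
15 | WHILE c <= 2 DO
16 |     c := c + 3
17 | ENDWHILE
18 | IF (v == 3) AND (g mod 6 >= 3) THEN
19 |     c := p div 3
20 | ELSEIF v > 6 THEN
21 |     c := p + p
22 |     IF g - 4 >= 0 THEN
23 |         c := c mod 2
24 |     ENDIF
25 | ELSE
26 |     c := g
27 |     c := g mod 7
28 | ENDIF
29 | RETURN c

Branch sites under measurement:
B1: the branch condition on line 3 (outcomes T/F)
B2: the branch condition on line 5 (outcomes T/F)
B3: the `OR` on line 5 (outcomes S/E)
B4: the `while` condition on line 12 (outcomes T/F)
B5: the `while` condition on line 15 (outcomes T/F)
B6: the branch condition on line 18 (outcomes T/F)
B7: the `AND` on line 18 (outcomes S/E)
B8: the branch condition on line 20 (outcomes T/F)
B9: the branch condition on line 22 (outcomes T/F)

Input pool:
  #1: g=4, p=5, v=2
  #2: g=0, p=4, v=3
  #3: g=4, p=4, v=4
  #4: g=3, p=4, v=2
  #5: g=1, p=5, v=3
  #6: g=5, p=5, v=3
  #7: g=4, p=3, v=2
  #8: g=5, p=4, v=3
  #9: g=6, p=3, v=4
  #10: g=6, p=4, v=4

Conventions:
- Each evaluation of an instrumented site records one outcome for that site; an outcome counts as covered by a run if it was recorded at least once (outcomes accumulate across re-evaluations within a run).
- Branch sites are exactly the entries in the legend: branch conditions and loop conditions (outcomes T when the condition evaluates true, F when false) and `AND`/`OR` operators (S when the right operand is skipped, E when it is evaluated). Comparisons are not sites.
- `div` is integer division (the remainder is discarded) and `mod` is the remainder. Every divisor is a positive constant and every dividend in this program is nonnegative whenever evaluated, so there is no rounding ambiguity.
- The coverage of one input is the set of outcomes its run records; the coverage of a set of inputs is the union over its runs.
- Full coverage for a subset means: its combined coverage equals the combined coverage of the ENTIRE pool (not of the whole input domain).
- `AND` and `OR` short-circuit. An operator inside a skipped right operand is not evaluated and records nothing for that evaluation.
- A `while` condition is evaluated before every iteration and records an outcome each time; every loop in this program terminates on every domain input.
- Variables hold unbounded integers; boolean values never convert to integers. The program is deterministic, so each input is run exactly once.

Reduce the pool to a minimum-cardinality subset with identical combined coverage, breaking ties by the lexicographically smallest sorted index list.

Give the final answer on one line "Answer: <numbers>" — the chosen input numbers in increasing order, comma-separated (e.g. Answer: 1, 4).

input #1 (g=4, p=5, v=2): covers B1=F, B2=T, B3=S, B4=F, B5=T, B5=F, B6=F, B7=S, B8=F
input #2 (g=0, p=4, v=3): covers B1=F, B2=T, B3=E, B4=F, B5=T, B5=F, B6=F, B7=E, B8=F
input #3 (g=4, p=4, v=4): covers B1=F, B2=T, B3=S, B4=F, B5=T, B5=F, B6=F, B7=S, B8=F
input #4 (g=3, p=4, v=2): covers B1=F, B2=T, B3=E, B4=F, B5=T, B5=F, B6=F, B7=S, B8=F
input #5 (g=1, p=5, v=3): covers B1=F, B2=T, B3=E, B4=F, B5=T, B5=F, B6=F, B7=E, B8=F
input #6 (g=5, p=5, v=3): covers B1=T, B4=F, B5=T, B5=F, B6=T, B7=E
input #7 (g=4, p=3, v=2): covers B1=F, B2=T, B3=S, B4=F, B5=T, B5=F, B6=F, B7=S, B8=F
input #8 (g=5, p=4, v=3): covers B1=T, B4=F, B5=T, B5=F, B6=T, B7=E
input #9 (g=6, p=3, v=4): covers B1=T, B4=F, B5=T, B5=F, B6=F, B7=S, B8=F
input #10 (g=6, p=4, v=4): covers B1=T, B4=F, B5=T, B5=F, B6=F, B7=S, B8=F
pool-wide coverage (13 outcomes): B1=T, B1=F, B2=T, B3=S, B3=E, B4=F, B5=T, B5=F, B6=T, B6=F, B7=S, B7=E, B8=F
checked all size-1 subsets: none covers 13 outcomes (max 9/13)
checked all size-2 subsets: none covers 13 outcomes (max 12/13)
the canonical winner is {1, 2, 6}: size 3, full 13-outcome coverage, earliest index list among size-3 covers

Answer: 1, 2, 6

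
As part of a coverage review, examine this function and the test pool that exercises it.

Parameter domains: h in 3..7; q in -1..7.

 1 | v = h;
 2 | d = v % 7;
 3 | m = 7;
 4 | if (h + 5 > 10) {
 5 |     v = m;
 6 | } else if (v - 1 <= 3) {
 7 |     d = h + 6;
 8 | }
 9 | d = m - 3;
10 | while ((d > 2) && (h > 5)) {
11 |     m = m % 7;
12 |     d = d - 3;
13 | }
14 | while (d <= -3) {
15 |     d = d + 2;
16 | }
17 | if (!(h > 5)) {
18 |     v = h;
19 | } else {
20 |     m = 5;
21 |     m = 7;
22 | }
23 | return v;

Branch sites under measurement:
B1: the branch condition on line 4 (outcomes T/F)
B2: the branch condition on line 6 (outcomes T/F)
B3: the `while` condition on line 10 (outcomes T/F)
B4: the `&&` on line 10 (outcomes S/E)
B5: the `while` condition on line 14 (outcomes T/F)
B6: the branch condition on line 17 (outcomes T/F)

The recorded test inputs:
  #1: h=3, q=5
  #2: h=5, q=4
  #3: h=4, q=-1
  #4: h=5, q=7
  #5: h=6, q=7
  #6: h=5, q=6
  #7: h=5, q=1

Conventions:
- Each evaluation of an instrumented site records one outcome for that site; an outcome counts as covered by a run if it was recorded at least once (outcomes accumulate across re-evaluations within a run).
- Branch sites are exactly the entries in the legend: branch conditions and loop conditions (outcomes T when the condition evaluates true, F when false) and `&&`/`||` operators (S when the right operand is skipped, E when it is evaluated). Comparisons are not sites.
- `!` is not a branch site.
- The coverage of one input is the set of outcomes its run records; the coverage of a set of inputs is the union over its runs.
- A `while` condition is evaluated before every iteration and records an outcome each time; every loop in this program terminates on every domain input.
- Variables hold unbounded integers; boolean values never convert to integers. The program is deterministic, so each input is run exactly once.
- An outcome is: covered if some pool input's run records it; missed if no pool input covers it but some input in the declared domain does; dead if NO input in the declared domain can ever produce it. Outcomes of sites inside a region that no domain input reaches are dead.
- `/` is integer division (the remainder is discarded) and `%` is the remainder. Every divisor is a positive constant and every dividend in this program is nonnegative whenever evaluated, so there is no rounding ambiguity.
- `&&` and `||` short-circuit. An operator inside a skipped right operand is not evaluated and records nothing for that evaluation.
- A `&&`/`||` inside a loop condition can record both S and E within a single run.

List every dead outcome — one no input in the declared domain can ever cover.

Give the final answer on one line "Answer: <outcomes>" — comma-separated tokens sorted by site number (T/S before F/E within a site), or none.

checking every outcome against all 45 domain inputs:
  B5=T: no domain input ever produces it -> dead
  reachable outcomes have witnesses, e.g. B1=T (e.g. h=6, q=-1), B1=F (e.g. h=3, q=-1), B2=T (e.g. h=3, q=-1), B2=F (e.g. h=5, q=-1)

Answer: B5=T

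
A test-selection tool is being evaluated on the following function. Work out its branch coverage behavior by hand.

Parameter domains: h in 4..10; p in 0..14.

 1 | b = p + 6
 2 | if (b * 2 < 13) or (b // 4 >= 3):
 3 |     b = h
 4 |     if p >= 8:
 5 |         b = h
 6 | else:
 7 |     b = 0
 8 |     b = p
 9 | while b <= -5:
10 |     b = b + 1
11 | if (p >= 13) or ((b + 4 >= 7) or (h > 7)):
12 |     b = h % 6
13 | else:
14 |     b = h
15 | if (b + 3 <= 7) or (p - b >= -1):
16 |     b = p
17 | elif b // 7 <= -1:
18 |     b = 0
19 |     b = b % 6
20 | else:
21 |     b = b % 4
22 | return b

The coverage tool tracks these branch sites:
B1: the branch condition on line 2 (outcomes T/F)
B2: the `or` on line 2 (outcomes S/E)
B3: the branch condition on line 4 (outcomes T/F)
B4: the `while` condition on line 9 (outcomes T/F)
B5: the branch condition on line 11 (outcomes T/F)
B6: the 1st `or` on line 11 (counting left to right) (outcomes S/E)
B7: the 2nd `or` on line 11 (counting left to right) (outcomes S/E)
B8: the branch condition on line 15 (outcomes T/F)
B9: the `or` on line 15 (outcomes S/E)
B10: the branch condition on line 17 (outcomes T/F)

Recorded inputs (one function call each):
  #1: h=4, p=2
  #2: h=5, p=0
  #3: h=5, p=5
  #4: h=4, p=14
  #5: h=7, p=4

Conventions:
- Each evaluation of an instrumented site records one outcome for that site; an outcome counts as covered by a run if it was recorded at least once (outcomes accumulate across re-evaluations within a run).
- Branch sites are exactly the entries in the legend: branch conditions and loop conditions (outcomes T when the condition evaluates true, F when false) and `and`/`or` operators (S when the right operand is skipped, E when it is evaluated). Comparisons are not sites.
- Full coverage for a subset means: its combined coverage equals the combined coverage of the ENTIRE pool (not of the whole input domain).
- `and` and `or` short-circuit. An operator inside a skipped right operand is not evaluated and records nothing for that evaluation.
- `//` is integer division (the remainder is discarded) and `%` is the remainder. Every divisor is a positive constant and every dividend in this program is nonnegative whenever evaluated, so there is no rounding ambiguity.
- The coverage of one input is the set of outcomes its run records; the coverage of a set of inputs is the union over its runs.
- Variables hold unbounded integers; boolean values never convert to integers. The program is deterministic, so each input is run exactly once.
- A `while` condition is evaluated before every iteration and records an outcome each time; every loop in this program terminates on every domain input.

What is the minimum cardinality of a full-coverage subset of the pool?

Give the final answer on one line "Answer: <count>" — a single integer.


input #1 (h=4, p=2): events B2->E, B1->F, B4->F, B6->E, B7->E, B5->F, B9->S, B8->T; covers B1=F, B2=E, B4=F, B5=F, B6=E, B7=E, B8=T, B9=S
input #2 (h=5, p=0): events B2->S, B1->T, B3->F, B4->F, B6->E, B7->S, B5->T, B9->E, B8->F, B10->F; covers B1=T, B2=S, B3=F, B4=F, B5=T, B6=E, B7=S, B8=F, B9=E, B10=F
input #3 (h=5, p=5): events B2->E, B1->F, B4->F, B6->E, B7->S, B5->T, B9->E, B8->T; covers B1=F, B2=E, B4=F, B5=T, B6=E, B7=S, B8=T, B9=E
input #4 (h=4, p=14): events B2->E, B1->T, B3->T, B4->F, B6->S, B5->T, B9->S, B8->T; covers B1=T, B2=E, B3=T, B4=F, B5=T, B6=S, B8=T, B9=S
input #5 (h=7, p=4): events B2->E, B1->F, B4->F, B6->E, B7->S, B5->T, B9->S, B8->T; covers B1=F, B2=E, B4=F, B5=T, B6=E, B7=S, B8=T, B9=S
union over all inputs: B1=T, B1=F, B2=S, B2=E, B3=T, B3=F, B4=F, B5=T, B5=F, B6=S, B6=E, B7=S, B7=E, B8=T, B8=F, B9=S, B9=E, B10=F (18 outcomes)
every size-1 subset falls short of the 18 outcomes (best: 10/18)
every size-2 subset falls short of the 18 outcomes (best: 16/18)
inputs {1, 2, 4} (size 3) cover everything; no size-3 subset with a lexicographically smaller index list covers all 18
Answer: 3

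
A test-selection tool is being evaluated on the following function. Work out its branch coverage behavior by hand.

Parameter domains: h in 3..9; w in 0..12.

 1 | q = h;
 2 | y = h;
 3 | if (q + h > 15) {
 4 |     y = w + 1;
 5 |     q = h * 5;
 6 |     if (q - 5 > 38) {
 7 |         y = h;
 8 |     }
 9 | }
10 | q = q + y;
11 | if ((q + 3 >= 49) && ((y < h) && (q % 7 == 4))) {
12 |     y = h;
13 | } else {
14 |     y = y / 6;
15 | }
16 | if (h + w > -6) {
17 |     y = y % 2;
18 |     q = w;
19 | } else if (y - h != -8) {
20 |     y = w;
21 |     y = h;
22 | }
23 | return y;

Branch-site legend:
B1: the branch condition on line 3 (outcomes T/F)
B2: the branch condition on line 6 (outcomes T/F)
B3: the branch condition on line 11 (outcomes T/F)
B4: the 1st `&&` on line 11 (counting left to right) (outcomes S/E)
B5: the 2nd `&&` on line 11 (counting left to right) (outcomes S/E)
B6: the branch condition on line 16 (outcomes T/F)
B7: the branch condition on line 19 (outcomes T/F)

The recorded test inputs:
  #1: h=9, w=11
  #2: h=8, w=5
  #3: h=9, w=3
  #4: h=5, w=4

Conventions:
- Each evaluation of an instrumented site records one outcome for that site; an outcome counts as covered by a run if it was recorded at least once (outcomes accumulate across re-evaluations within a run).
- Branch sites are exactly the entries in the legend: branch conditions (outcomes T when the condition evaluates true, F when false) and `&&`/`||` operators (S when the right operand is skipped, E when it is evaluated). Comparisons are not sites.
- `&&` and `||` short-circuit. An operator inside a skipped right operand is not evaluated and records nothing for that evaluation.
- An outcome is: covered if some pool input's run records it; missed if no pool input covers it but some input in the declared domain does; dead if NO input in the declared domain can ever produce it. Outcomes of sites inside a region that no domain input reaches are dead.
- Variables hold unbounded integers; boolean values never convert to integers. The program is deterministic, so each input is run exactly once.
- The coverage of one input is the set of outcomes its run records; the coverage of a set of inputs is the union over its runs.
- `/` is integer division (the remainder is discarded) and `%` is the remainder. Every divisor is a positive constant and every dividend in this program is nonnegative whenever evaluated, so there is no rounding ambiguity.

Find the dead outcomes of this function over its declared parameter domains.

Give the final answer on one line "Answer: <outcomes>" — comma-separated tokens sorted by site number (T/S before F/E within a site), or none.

exhaustive pass over the 91-input domain:
  B6=F: zero occurrences over every domain input -> dead
  B7=T: zero occurrences over every domain input -> dead
  B7=F: zero occurrences over every domain input -> dead
  reachable outcomes have witnesses, e.g. B1=T (e.g. h=8, w=0), B1=F (e.g. h=3, w=0), B2=T (e.g. h=9, w=0), B2=F (e.g. h=8, w=0)

Answer: B6=F, B7=T, B7=F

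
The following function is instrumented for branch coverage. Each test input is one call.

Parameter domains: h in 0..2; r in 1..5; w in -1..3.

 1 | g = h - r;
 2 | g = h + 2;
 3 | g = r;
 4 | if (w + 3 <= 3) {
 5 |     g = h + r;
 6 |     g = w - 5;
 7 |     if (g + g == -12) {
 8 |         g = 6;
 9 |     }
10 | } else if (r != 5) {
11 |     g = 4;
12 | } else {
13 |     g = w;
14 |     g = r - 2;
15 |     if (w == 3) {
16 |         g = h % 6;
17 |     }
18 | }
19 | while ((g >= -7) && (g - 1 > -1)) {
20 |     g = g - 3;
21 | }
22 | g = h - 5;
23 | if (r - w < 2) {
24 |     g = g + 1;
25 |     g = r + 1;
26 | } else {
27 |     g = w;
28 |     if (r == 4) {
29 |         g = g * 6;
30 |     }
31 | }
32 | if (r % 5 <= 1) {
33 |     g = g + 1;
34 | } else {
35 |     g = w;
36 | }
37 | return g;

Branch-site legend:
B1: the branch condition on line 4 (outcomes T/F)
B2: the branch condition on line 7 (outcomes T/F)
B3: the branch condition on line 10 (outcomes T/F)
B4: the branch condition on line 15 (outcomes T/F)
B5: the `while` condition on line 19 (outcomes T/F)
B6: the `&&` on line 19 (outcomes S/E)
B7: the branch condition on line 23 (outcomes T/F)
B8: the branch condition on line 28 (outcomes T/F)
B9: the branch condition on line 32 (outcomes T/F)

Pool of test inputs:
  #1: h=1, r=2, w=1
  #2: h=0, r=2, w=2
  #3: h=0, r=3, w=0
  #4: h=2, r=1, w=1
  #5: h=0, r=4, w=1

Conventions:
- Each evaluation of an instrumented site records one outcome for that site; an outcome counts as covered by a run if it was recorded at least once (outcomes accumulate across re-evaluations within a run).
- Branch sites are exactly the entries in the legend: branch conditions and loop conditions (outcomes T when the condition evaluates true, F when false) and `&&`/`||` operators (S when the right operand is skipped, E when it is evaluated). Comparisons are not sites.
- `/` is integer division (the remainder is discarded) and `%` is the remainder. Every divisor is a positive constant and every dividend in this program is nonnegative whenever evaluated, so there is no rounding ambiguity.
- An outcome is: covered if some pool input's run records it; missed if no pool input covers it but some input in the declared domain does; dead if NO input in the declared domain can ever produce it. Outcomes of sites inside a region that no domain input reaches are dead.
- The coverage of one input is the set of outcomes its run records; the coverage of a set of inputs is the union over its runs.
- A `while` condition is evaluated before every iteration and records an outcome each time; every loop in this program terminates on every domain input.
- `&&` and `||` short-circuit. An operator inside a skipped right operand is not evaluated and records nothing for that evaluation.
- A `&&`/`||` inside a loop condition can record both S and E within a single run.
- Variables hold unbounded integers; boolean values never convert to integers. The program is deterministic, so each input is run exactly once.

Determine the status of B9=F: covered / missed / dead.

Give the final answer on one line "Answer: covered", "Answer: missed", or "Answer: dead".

B9=F is recorded by pool input(s) 1, 2, 3, 5 -> covered

Answer: covered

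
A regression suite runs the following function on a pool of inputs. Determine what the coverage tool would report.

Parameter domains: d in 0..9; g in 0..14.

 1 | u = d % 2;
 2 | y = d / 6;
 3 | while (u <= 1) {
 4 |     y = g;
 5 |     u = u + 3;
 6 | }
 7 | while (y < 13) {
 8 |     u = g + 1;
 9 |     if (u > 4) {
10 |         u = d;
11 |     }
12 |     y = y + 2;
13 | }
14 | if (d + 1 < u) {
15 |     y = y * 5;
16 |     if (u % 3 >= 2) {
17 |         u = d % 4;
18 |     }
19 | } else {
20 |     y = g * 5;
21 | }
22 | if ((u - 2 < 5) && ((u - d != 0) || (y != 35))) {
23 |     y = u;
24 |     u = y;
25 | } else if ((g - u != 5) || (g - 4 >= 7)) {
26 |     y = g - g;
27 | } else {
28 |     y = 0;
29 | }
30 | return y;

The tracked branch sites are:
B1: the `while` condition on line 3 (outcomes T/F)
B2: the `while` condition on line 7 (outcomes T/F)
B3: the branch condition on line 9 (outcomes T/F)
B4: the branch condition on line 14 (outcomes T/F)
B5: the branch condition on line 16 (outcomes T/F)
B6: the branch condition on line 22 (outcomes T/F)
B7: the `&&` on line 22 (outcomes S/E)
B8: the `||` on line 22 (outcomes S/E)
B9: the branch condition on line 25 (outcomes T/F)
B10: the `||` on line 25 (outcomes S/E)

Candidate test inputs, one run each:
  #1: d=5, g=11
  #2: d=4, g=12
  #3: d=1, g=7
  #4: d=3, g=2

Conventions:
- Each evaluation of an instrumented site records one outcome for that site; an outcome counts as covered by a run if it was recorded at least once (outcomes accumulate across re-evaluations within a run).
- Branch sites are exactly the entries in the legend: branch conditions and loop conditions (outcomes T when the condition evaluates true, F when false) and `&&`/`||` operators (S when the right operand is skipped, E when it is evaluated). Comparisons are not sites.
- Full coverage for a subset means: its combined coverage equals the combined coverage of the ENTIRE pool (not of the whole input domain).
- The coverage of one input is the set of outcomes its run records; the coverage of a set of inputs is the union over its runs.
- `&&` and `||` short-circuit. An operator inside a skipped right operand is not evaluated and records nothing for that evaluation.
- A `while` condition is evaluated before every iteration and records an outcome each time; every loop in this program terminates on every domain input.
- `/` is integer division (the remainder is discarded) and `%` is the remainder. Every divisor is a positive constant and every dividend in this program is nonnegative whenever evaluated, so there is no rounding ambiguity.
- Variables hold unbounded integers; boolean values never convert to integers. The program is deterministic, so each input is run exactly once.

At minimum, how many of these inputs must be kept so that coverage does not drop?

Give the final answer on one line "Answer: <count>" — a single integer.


run #1 (d=5, g=11) records B1=T, B1=F, B2=T, B2=F, B3=T, B4=F, B6=T, B7=E, B8=E
run #2 (d=4, g=12) records B1=T, B1=F, B2=T, B2=F, B3=T, B4=F, B6=T, B7=E, B8=E
run #3 (d=1, g=7) records B1=T, B1=F, B2=T, B2=F, B3=T, B4=F, B6=F, B7=E, B8=E, B9=T, B10=S
run #4 (d=3, g=2) records B1=T, B1=F, B2=T, B2=F, B3=F, B4=F, B6=T, B7=E, B8=E
pool-wide coverage (13 outcomes): B1=T, B1=F, B2=T, B2=F, B3=T, B3=F, B4=F, B6=T, B6=F, B7=E, B8=E, B9=T, B10=S
size 1 is not enough: best union over all size-1 subsets is 11/13
at size 2, {3, 4} reaches all 13 outcomes; every lexicographically earlier size-2 subset fails
Answer: 2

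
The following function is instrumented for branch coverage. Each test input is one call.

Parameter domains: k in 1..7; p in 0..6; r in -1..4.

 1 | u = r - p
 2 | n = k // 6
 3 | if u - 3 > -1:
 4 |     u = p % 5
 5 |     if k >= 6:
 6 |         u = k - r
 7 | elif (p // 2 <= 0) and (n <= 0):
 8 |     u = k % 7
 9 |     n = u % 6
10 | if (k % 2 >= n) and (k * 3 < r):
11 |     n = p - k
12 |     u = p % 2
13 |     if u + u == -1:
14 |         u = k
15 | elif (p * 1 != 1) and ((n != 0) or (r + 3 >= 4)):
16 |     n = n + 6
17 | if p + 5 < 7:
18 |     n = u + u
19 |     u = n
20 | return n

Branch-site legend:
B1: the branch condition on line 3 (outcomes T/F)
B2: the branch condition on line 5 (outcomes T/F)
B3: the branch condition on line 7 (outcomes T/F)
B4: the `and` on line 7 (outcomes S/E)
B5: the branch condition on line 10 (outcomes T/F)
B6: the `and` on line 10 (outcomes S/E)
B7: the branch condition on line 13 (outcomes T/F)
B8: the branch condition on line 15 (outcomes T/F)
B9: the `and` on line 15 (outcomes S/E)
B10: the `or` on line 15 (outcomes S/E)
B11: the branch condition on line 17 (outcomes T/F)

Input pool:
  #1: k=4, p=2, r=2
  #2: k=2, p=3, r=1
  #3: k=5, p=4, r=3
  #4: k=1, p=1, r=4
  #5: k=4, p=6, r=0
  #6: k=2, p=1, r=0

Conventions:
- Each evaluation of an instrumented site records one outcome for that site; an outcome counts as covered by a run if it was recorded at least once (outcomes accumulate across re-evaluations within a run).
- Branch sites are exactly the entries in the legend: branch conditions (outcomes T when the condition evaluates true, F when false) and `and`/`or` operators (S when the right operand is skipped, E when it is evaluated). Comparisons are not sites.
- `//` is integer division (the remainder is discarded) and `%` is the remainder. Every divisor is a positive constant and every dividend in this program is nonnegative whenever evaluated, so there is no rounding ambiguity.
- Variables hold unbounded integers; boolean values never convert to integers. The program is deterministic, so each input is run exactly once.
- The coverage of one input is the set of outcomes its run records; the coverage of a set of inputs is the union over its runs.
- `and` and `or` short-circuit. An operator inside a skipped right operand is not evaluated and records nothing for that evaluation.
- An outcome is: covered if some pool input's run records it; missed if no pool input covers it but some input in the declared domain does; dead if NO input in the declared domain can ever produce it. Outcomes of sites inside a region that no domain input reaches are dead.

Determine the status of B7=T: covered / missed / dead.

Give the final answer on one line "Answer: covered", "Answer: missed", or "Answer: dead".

no pool input records B7=T
checking all 294 inputs in the declared domain: B7=T is never recorded -> dead

Answer: dead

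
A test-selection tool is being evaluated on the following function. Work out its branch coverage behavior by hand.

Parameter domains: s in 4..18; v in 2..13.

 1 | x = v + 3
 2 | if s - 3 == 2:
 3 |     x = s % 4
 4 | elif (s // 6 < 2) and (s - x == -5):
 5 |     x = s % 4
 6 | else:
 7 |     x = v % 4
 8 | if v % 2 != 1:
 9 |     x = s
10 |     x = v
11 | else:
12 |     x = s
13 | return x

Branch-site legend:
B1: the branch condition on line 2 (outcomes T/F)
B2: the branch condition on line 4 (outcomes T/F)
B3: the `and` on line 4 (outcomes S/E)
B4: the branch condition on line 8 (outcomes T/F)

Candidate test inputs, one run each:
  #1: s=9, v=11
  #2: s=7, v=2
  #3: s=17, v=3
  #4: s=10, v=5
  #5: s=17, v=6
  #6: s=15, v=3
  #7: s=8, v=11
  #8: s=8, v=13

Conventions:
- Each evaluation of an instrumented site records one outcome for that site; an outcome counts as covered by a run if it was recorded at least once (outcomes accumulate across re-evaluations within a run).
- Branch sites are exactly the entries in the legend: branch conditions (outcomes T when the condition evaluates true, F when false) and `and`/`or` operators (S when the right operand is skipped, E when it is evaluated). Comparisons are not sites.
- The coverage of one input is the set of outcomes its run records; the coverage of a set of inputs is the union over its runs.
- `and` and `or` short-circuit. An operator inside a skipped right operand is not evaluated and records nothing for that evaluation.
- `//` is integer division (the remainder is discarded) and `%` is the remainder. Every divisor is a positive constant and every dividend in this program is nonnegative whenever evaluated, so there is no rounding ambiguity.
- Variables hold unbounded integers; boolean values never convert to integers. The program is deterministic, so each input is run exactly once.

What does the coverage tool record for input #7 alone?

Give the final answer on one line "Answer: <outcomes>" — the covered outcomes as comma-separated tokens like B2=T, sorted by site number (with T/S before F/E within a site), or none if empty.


Tracing the run of input #7 (s=8, v=11):
  B1->F, B3->E, B2->F, B4->F
collecting distinct outcomes: B1=F, B2=F, B3=E, B4=F
Answer: B1=F, B2=F, B3=E, B4=F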